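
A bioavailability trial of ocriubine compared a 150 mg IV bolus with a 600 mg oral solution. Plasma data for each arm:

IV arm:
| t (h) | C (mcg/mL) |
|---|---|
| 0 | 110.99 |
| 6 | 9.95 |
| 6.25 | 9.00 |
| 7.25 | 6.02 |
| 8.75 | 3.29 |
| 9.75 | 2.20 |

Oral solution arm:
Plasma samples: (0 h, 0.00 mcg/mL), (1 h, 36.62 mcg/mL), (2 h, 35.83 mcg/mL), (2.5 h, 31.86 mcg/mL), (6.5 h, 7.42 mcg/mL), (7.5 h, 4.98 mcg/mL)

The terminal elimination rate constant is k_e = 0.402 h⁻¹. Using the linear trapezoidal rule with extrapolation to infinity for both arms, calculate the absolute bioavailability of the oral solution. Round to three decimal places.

F = 0.109

Trapezoidal AUC_0→9.75 (IV):
  [0→6]: (110.99+9.95)/2 × 6 = 362.82
  [6→6.25]: (9.95+9.00)/2 × 0.25 = 2.36875
  [6.25→7.25]: (9.00+6.02)/2 × 1 = 7.51
  [7.25→8.75]: (6.02+3.29)/2 × 1.5 = 6.9825
  [8.75→9.75]: (3.29+2.20)/2 × 1 = 2.745
  Sum = 382.42625 mcg/mL·h
IV tail: 2.20/0.402 = 5.473; AUC_iv,0→∞ = 382.42625 + 5.473 = 387.89925 mcg/mL·h
Trapezoidal AUC_0→7.5 (oral solution):
  [0→1]: (0.00+36.62)/2 × 1 = 18.31
  [1→2]: (36.62+35.83)/2 × 1 = 36.225
  [2→2.5]: (35.83+31.86)/2 × 0.5 = 16.9225
  [2.5→6.5]: (31.86+7.42)/2 × 4 = 78.56
  [6.5→7.5]: (7.42+4.98)/2 × 1 = 6.2
  Sum = 156.2175 mcg/mL·h
oral solution tail: 4.98/0.402 = 12.388; AUC_ev,0→∞ = 156.2175 + 12.388 = 168.6055 mcg/mL·h
F = (AUC_ev/D_ev)/(AUC_iv/D_iv) = (168.6055/600)/(387.89925/150) = 0.281009/2.585995 = 0.1087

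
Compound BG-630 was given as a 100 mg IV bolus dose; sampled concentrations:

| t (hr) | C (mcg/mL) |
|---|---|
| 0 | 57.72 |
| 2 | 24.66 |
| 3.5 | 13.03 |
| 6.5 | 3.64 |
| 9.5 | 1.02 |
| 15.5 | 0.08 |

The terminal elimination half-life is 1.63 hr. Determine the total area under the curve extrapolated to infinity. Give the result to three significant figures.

Trapezoidal AUC_0→15.5:
  [0→2]: (57.72+24.66)/2 × 2 = 82.38
  [2→3.5]: (24.66+13.03)/2 × 1.5 = 28.2675
  [3.5→6.5]: (13.03+3.64)/2 × 3 = 25.005
  [6.5→9.5]: (3.64+1.02)/2 × 3 = 6.99
  [9.5→15.5]: (1.02+0.08)/2 × 6 = 3.3
  Sum = 145.9425 mcg/mL·hr
k_e = ln2 / t½ = 0.693147 / 1.63 = 0.4252 hr^-1
Extrapolated tail: C_last / k_e = 0.08 / 0.4252 = 0.188
AUC_0→∞ = 145.9425 + 0.188 = 146.1305 mcg/mL·hr

AUC = 146 mcg/mL·hr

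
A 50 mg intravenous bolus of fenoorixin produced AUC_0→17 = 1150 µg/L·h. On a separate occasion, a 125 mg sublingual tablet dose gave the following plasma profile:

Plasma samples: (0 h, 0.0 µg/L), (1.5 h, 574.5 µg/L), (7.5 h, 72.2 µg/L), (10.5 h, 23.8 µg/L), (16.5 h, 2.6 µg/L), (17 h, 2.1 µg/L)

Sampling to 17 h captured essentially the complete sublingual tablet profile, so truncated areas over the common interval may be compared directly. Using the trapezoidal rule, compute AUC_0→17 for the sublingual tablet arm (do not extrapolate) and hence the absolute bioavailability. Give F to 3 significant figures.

Trapezoidal AUC_0→17 (sublingual tablet):
  [0→1.5]: (0.0+574.5)/2 × 1.5 = 430.875
  [1.5→7.5]: (574.5+72.2)/2 × 6 = 1940.1
  [7.5→10.5]: (72.2+23.8)/2 × 3 = 144.0
  [10.5→16.5]: (23.8+2.6)/2 × 6 = 79.2
  [16.5→17]: (2.6+2.1)/2 × 0.5 = 1.175
  Sum = 2595.35 µg/L·h
F = (AUC_ev/D_ev)/(AUC_iv/D_iv) = (2595.35/125)/(1150/50) = 20.7628/23 = 0.9027

F = 0.903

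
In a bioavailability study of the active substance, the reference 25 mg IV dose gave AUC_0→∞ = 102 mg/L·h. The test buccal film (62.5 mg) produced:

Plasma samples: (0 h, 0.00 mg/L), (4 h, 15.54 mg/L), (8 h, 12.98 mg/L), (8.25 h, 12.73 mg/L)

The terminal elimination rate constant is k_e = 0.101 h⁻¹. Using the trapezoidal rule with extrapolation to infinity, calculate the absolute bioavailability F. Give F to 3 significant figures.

F = 0.852

Trapezoidal AUC_0→8.25 (buccal film):
  [0→4]: (0.00+15.54)/2 × 4 = 31.08
  [4→8]: (15.54+12.98)/2 × 4 = 57.04
  [8→8.25]: (12.98+12.73)/2 × 0.25 = 3.21375
  Sum = 91.33375 mg/L·h
Tail: C_last/k_e = 12.73/0.101 = 126.040
AUC_0→∞ (buccal film) = 91.33375 + 126.040 = 217.37375 mg/L·h
F = (AUC_ev/D_ev)/(AUC_iv/D_iv) = (217.37375/62.5)/(102/25) = 3.47798/4.08 = 0.8524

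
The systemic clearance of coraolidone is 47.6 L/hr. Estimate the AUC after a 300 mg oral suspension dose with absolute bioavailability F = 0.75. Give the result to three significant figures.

AUC = 4.73 mg/L·hr

AUC_0→∞ = F × Dose / CL
        = 0.75 × 300 / 47.6 = 4.72689 mg/L·hr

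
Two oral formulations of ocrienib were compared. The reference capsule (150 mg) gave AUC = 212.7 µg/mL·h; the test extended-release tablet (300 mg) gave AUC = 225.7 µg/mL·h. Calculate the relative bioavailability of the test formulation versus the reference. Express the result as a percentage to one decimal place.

F_rel = 53.1%

F_rel = (AUC_test/D_test) / (AUC_ref/D_ref)
      = (225.7/300) / (212.7/150)
      = 0.752333 / 1.418 = 0.5306 = 53.06%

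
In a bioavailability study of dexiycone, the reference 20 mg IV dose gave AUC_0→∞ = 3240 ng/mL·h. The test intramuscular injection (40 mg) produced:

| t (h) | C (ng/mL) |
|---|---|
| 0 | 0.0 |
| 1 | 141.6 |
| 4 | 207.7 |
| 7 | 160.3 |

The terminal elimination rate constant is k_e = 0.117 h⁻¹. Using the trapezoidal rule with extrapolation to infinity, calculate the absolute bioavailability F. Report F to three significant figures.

Trapezoidal AUC_0→7 (intramuscular injection):
  [0→1]: (0.0+141.6)/2 × 1 = 70.8
  [1→4]: (141.6+207.7)/2 × 3 = 523.95
  [4→7]: (207.7+160.3)/2 × 3 = 552.0
  Sum = 1146.75 ng/mL·h
Tail: C_last/k_e = 160.3/0.117 = 1370.085
AUC_0→∞ (intramuscular injection) = 1146.75 + 1370.085 = 2516.835 ng/mL·h
F = (AUC_ev/D_ev)/(AUC_iv/D_iv) = (2516.835/40)/(3240/20) = 62.920875/162 = 0.3884

F = 0.388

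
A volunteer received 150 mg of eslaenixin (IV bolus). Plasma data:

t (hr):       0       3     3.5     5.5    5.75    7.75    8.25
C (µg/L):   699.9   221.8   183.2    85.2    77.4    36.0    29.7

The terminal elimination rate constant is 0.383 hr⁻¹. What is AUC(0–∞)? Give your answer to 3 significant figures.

Trapezoidal AUC_0→8.25:
  [0→3]: (699.9+221.8)/2 × 3 = 1382.55
  [3→3.5]: (221.8+183.2)/2 × 0.5 = 101.25
  [3.5→5.5]: (183.2+85.2)/2 × 2 = 268.4
  [5.5→5.75]: (85.2+77.4)/2 × 0.25 = 20.325
  [5.75→7.75]: (77.4+36.0)/2 × 2 = 113.4
  [7.75→8.25]: (36.0+29.7)/2 × 0.5 = 16.425
  Sum = 1902.35 µg/L·hr
Extrapolated tail: C_last / k_e = 29.7 / 0.383 = 77.546
AUC_0→∞ = 1902.35 + 77.546 = 1979.896 µg/L·hr

AUC = 1980 µg/L·hr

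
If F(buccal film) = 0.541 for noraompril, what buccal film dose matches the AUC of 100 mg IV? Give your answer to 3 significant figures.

For equal systemic exposure: F × D_ev = D_iv
D_ev = D_iv / F = 100 / 0.541 = 184.843 mg

D_buccal = 185 mg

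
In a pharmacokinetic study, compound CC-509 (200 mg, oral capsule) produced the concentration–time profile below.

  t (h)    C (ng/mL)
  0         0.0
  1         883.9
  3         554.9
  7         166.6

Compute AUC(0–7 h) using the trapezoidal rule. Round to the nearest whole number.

AUC = 3324 ng/mL·h

Trapezoidal AUC_0→7:
  [0→1]: (0.0+883.9)/2 × 1 = 441.95
  [1→3]: (883.9+554.9)/2 × 2 = 1438.8
  [3→7]: (554.9+166.6)/2 × 4 = 1443.0
  Sum = 3323.75 ng/mL·h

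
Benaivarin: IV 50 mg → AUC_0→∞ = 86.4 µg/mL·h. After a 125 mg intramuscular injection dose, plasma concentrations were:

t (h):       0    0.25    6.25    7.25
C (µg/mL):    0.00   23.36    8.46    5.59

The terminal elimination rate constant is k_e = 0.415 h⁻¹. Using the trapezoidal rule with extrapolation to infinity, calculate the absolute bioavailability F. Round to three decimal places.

Trapezoidal AUC_0→7.25 (intramuscular injection):
  [0→0.25]: (0.00+23.36)/2 × 0.25 = 2.92
  [0.25→6.25]: (23.36+8.46)/2 × 6 = 95.46
  [6.25→7.25]: (8.46+5.59)/2 × 1 = 7.025
  Sum = 105.405 µg/mL·h
Tail: C_last/k_e = 5.59/0.415 = 13.470
AUC_0→∞ (intramuscular injection) = 105.405 + 13.470 = 118.875 µg/mL·h
F = (AUC_ev/D_ev)/(AUC_iv/D_iv) = (118.875/125)/(86.4/50) = 0.951/1.728 = 0.5503

F = 0.550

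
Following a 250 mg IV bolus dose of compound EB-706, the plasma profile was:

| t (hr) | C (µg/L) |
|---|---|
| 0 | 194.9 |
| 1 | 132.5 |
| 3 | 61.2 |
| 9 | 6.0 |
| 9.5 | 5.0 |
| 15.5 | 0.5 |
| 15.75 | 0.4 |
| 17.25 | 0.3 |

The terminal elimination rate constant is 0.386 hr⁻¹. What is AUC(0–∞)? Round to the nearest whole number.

Trapezoidal AUC_0→17.25:
  [0→1]: (194.9+132.5)/2 × 1 = 163.7
  [1→3]: (132.5+61.2)/2 × 2 = 193.7
  [3→9]: (61.2+6.0)/2 × 6 = 201.6
  [9→9.5]: (6.0+5.0)/2 × 0.5 = 2.75
  [9.5→15.5]: (5.0+0.5)/2 × 6 = 16.5
  [15.5→15.75]: (0.5+0.4)/2 × 0.25 = 0.1125
  [15.75→17.25]: (0.4+0.3)/2 × 1.5 = 0.525
  Sum = 578.8875 µg/L·hr
Extrapolated tail: C_last / k_e = 0.3 / 0.386 = 0.777
AUC_0→∞ = 578.8875 + 0.777 = 579.6645 µg/L·hr

AUC = 580 µg/L·hr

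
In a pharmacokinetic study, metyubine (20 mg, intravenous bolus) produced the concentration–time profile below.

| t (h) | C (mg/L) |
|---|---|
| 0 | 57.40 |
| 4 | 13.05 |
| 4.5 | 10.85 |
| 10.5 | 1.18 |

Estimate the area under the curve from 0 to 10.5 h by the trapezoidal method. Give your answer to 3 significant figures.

AUC = 183 mg/L·h

Trapezoidal AUC_0→10.5:
  [0→4]: (57.40+13.05)/2 × 4 = 140.9
  [4→4.5]: (13.05+10.85)/2 × 0.5 = 5.975
  [4.5→10.5]: (10.85+1.18)/2 × 6 = 36.09
  Sum = 182.965 mg/L·h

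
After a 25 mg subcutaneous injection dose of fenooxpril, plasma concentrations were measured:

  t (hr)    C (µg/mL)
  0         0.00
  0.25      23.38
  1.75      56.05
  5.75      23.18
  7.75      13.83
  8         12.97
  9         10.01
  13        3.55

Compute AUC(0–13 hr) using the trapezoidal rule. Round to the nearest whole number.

Trapezoidal AUC_0→13:
  [0→0.25]: (0.00+23.38)/2 × 0.25 = 2.9225
  [0.25→1.75]: (23.38+56.05)/2 × 1.5 = 59.5725
  [1.75→5.75]: (56.05+23.18)/2 × 4 = 158.46
  [5.75→7.75]: (23.18+13.83)/2 × 2 = 37.01
  [7.75→8]: (13.83+12.97)/2 × 0.25 = 3.35
  [8→9]: (12.97+10.01)/2 × 1 = 11.49
  [9→13]: (10.01+3.55)/2 × 4 = 27.12
  Sum = 299.925 µg/mL·hr

AUC = 300 µg/mL·hr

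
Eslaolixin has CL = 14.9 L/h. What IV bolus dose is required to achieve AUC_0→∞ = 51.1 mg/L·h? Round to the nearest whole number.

Dose_iv = CL × AUC_0→∞
     = 14.9 × 51.1 = 761.39 mg

Dose = 761 mg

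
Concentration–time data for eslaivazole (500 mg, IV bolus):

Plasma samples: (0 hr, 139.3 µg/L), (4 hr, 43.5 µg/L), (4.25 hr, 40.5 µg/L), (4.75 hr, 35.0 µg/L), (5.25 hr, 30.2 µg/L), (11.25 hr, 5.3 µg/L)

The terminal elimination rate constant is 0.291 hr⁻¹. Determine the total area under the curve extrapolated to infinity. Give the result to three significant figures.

Trapezoidal AUC_0→11.25:
  [0→4]: (139.3+43.5)/2 × 4 = 365.6
  [4→4.25]: (43.5+40.5)/2 × 0.25 = 10.5
  [4.25→4.75]: (40.5+35.0)/2 × 0.5 = 18.875
  [4.75→5.25]: (35.0+30.2)/2 × 0.5 = 16.3
  [5.25→11.25]: (30.2+5.3)/2 × 6 = 106.5
  Sum = 517.775 µg/L·hr
Extrapolated tail: C_last / k_e = 5.3 / 0.291 = 18.213
AUC_0→∞ = 517.775 + 18.213 = 535.988 µg/L·hr

AUC = 536 µg/L·hr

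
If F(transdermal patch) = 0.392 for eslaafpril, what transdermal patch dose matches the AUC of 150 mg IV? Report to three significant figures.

For equal systemic exposure: F × D_ev = D_iv
D_ev = D_iv / F = 150 / 0.392 = 382.653 mg

D_transdermal = 383 mg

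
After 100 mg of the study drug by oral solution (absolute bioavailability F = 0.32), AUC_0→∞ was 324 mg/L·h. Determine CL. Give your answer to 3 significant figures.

CL = F × Dose / AUC_0→∞
   = 0.32 × 100 / 324 = 0.0987654 L/h

CL = 0.0988 L/h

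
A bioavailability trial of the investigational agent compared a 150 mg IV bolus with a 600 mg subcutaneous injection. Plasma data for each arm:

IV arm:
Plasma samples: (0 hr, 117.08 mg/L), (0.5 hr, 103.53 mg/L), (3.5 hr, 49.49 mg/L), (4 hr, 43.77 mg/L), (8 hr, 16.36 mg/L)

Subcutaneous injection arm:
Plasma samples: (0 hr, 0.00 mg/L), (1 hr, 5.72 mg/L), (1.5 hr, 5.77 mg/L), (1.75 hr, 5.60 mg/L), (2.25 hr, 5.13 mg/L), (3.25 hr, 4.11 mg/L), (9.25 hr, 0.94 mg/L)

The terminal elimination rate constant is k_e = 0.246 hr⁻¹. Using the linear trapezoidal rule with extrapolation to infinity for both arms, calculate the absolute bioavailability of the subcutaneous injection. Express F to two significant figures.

Trapezoidal AUC_0→8 (IV):
  [0→0.5]: (117.08+103.53)/2 × 0.5 = 55.1525
  [0.5→3.5]: (103.53+49.49)/2 × 3 = 229.53
  [3.5→4]: (49.49+43.77)/2 × 0.5 = 23.315
  [4→8]: (43.77+16.36)/2 × 4 = 120.26
  Sum = 428.2575 mg/L·hr
IV tail: 16.36/0.246 = 66.504; AUC_iv,0→∞ = 428.2575 + 66.504 = 494.7615 mg/L·hr
Trapezoidal AUC_0→9.25 (subcutaneous injection):
  [0→1]: (0.00+5.72)/2 × 1 = 2.86
  [1→1.5]: (5.72+5.77)/2 × 0.5 = 2.8725
  [1.5→1.75]: (5.77+5.60)/2 × 0.25 = 1.42125
  [1.75→2.25]: (5.60+5.13)/2 × 0.5 = 2.6825
  [2.25→3.25]: (5.13+4.11)/2 × 1 = 4.62
  [3.25→9.25]: (4.11+0.94)/2 × 6 = 15.15
  Sum = 29.60625 mg/L·hr
subcutaneous injection tail: 0.94/0.246 = 3.821; AUC_ev,0→∞ = 29.60625 + 3.821 = 33.42725 mg/L·hr
F = (AUC_ev/D_ev)/(AUC_iv/D_iv) = (33.42725/600)/(494.7615/150) = 0.0557121/3.29841 = 0.0169

F = 0.017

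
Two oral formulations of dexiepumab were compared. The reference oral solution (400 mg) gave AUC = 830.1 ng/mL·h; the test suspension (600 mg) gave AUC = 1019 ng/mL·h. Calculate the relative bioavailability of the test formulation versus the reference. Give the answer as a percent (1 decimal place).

F_rel = 81.8%

F_rel = (AUC_test/D_test) / (AUC_ref/D_ref)
      = (1019/600) / (830.1/400)
      = 1.69833 / 2.07525 = 0.8184 = 81.84%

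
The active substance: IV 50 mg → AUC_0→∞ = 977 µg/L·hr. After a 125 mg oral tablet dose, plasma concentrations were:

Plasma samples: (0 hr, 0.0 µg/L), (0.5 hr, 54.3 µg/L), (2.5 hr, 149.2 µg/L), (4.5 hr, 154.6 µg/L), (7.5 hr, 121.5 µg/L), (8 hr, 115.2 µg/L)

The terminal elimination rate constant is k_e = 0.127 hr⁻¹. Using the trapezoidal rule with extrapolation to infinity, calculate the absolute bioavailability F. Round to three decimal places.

F = 0.778

Trapezoidal AUC_0→8 (oral tablet):
  [0→0.5]: (0.0+54.3)/2 × 0.5 = 13.575
  [0.5→2.5]: (54.3+149.2)/2 × 2 = 203.5
  [2.5→4.5]: (149.2+154.6)/2 × 2 = 303.8
  [4.5→7.5]: (154.6+121.5)/2 × 3 = 414.15
  [7.5→8]: (121.5+115.2)/2 × 0.5 = 59.175
  Sum = 994.2 µg/L·hr
Tail: C_last/k_e = 115.2/0.127 = 907.087
AUC_0→∞ (oral tablet) = 994.2 + 907.087 = 1901.287 µg/L·hr
F = (AUC_ev/D_ev)/(AUC_iv/D_iv) = (1901.287/125)/(977/50) = 15.210296/19.54 = 0.7784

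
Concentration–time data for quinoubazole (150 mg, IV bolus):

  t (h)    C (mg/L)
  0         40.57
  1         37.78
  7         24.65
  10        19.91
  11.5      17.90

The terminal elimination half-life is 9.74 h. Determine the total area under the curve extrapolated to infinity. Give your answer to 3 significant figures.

AUC = 573 mg/L·h

Trapezoidal AUC_0→11.5:
  [0→1]: (40.57+37.78)/2 × 1 = 39.175
  [1→7]: (37.78+24.65)/2 × 6 = 187.29
  [7→10]: (24.65+19.91)/2 × 3 = 66.84
  [10→11.5]: (19.91+17.90)/2 × 1.5 = 28.3575
  Sum = 321.6625 mg/L·h
k_e = ln2 / t½ = 0.693147 / 9.74 = 0.0712 h^-1
Extrapolated tail: C_last / k_e = 17.90 / 0.0712 = 251.404
AUC_0→∞ = 321.6625 + 251.404 = 573.0665 mg/L·h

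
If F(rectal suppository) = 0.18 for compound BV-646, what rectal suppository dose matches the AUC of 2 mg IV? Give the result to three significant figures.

D_rectal = 11.1 mg

For equal systemic exposure: F × D_ev = D_iv
D_ev = D_iv / F = 2 / 0.18 = 11.1111 mg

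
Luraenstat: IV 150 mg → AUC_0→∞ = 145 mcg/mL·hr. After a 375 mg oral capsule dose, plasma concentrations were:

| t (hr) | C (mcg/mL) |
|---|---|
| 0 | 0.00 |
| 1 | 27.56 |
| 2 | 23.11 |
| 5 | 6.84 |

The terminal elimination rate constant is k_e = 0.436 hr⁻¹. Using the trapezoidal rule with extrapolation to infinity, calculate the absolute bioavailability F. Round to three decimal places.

Trapezoidal AUC_0→5 (oral capsule):
  [0→1]: (0.00+27.56)/2 × 1 = 13.78
  [1→2]: (27.56+23.11)/2 × 1 = 25.335
  [2→5]: (23.11+6.84)/2 × 3 = 44.925
  Sum = 84.04 mcg/mL·hr
Tail: C_last/k_e = 6.84/0.436 = 15.688
AUC_0→∞ (oral capsule) = 84.04 + 15.688 = 99.728 mcg/mL·hr
F = (AUC_ev/D_ev)/(AUC_iv/D_iv) = (99.728/375)/(145/150) = 0.265941/0.966667 = 0.2751

F = 0.275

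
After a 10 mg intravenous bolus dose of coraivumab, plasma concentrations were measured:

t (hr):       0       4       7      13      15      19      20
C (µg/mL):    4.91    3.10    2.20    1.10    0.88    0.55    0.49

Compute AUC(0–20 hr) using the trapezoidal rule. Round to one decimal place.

Trapezoidal AUC_0→20:
  [0→4]: (4.91+3.10)/2 × 4 = 16.02
  [4→7]: (3.10+2.20)/2 × 3 = 7.95
  [7→13]: (2.20+1.10)/2 × 6 = 9.9
  [13→15]: (1.10+0.88)/2 × 2 = 1.98
  [15→19]: (0.88+0.55)/2 × 4 = 2.86
  [19→20]: (0.55+0.49)/2 × 1 = 0.52
  Sum = 39.23 µg/mL·hr

AUC = 39.2 µg/mL·hr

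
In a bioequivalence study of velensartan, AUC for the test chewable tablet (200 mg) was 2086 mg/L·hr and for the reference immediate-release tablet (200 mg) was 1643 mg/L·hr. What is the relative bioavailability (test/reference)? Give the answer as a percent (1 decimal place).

F_rel = 127.0%

F_rel = (AUC_test/D_test) / (AUC_ref/D_ref)
      = (2086/200) / (1643/200)
      = 10.43 / 8.215 = 1.2696 = 126.96%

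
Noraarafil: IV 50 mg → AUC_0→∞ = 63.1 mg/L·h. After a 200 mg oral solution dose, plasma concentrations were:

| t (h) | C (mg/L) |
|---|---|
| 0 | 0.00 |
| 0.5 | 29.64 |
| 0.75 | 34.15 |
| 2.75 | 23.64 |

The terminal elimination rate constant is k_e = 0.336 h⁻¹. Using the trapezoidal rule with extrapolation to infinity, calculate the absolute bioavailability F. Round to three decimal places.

Trapezoidal AUC_0→2.75 (oral solution):
  [0→0.5]: (0.00+29.64)/2 × 0.5 = 7.41
  [0.5→0.75]: (29.64+34.15)/2 × 0.25 = 7.97375
  [0.75→2.75]: (34.15+23.64)/2 × 2 = 57.79
  Sum = 73.17375 mg/L·h
Tail: C_last/k_e = 23.64/0.336 = 70.357
AUC_0→∞ (oral solution) = 73.17375 + 70.357 = 143.53075 mg/L·h
F = (AUC_ev/D_ev)/(AUC_iv/D_iv) = (143.53075/200)/(63.1/50) = 0.71765375/1.262 = 0.5687

F = 0.569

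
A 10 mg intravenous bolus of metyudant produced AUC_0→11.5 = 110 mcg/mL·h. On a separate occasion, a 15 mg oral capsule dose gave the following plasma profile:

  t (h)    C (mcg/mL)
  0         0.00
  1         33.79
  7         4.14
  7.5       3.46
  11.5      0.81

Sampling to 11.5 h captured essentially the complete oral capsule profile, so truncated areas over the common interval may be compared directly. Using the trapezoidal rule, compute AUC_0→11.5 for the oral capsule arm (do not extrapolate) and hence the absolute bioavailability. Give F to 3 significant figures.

Trapezoidal AUC_0→11.5 (oral capsule):
  [0→1]: (0.00+33.79)/2 × 1 = 16.895
  [1→7]: (33.79+4.14)/2 × 6 = 113.79
  [7→7.5]: (4.14+3.46)/2 × 0.5 = 1.9
  [7.5→11.5]: (3.46+0.81)/2 × 4 = 8.54
  Sum = 141.125 mcg/mL·h
F = (AUC_ev/D_ev)/(AUC_iv/D_iv) = (141.125/15)/(110/10) = 9.40833/11 = 0.8553

F = 0.855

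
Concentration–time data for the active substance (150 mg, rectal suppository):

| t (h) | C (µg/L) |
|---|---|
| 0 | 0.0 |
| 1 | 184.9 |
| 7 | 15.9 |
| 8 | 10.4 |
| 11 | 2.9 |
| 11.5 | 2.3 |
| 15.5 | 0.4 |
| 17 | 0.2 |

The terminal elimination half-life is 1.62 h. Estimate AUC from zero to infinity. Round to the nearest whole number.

AUC = 736 µg/L·h

Trapezoidal AUC_0→17:
  [0→1]: (0.0+184.9)/2 × 1 = 92.45
  [1→7]: (184.9+15.9)/2 × 6 = 602.4
  [7→8]: (15.9+10.4)/2 × 1 = 13.15
  [8→11]: (10.4+2.9)/2 × 3 = 19.95
  [11→11.5]: (2.9+2.3)/2 × 0.5 = 1.3
  [11.5→15.5]: (2.3+0.4)/2 × 4 = 5.4
  [15.5→17]: (0.4+0.2)/2 × 1.5 = 0.45
  Sum = 735.1 µg/L·h
k_e = ln2 / t½ = 0.693147 / 1.62 = 0.4279 h^-1
Extrapolated tail: C_last / k_e = 0.2 / 0.4279 = 0.467
AUC_0→∞ = 735.1 + 0.467 = 735.567 µg/L·h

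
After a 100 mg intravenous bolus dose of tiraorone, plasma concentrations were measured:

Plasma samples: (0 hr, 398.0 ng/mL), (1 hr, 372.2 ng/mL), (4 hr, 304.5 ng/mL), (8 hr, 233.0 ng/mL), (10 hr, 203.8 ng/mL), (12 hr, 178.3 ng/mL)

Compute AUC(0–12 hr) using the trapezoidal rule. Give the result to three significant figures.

AUC = 3290 ng/mL·hr

Trapezoidal AUC_0→12:
  [0→1]: (398.0+372.2)/2 × 1 = 385.1
  [1→4]: (372.2+304.5)/2 × 3 = 1015.05
  [4→8]: (304.5+233.0)/2 × 4 = 1075.0
  [8→10]: (233.0+203.8)/2 × 2 = 436.8
  [10→12]: (203.8+178.3)/2 × 2 = 382.1
  Sum = 3294.05 ng/mL·hr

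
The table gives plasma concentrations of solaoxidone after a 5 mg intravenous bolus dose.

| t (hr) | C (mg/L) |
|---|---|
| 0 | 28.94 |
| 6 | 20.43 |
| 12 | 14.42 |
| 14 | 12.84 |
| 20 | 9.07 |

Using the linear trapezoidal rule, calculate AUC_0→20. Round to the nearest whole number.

AUC = 346 mg/L·hr

Trapezoidal AUC_0→20:
  [0→6]: (28.94+20.43)/2 × 6 = 148.11
  [6→12]: (20.43+14.42)/2 × 6 = 104.55
  [12→14]: (14.42+12.84)/2 × 2 = 27.26
  [14→20]: (12.84+9.07)/2 × 6 = 65.73
  Sum = 345.65 mg/L·hr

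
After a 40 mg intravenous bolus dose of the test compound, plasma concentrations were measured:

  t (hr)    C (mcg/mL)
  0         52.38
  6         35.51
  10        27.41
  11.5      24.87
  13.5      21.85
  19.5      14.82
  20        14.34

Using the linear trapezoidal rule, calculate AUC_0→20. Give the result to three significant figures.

Trapezoidal AUC_0→20:
  [0→6]: (52.38+35.51)/2 × 6 = 263.67
  [6→10]: (35.51+27.41)/2 × 4 = 125.84
  [10→11.5]: (27.41+24.87)/2 × 1.5 = 39.21
  [11.5→13.5]: (24.87+21.85)/2 × 2 = 46.72
  [13.5→19.5]: (21.85+14.82)/2 × 6 = 110.01
  [19.5→20]: (14.82+14.34)/2 × 0.5 = 7.29
  Sum = 592.74 mcg/mL·hr

AUC = 593 mcg/mL·hr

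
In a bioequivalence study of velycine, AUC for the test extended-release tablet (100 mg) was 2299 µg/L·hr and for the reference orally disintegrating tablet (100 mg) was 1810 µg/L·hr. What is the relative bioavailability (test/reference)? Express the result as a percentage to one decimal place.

F_rel = 127.0%

F_rel = (AUC_test/D_test) / (AUC_ref/D_ref)
      = (2299/100) / (1810/100)
      = 22.99 / 18.1 = 1.2702 = 127.02%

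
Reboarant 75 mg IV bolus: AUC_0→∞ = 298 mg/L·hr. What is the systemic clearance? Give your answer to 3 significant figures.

CL = Dose_iv / AUC_0→∞
   = 75 / 298 = 0.251678 L/hr

CL = 0.252 L/hr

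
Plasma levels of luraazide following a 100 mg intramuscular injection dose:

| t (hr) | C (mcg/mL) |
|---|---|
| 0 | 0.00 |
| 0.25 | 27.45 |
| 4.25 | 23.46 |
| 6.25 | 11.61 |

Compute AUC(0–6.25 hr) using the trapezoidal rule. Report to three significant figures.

AUC = 140 mcg/mL·hr

Trapezoidal AUC_0→6.25:
  [0→0.25]: (0.00+27.45)/2 × 0.25 = 3.43125
  [0.25→4.25]: (27.45+23.46)/2 × 4 = 101.82
  [4.25→6.25]: (23.46+11.61)/2 × 2 = 35.07
  Sum = 140.32125 mcg/mL·hr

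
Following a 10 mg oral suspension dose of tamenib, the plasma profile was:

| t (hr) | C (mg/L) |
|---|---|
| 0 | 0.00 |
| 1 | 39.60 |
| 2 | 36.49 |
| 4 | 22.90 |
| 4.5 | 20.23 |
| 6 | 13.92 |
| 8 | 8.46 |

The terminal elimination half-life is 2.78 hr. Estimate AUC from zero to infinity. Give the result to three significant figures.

AUC = 210 mg/L·hr

Trapezoidal AUC_0→8:
  [0→1]: (0.00+39.60)/2 × 1 = 19.8
  [1→2]: (39.60+36.49)/2 × 1 = 38.045
  [2→4]: (36.49+22.90)/2 × 2 = 59.39
  [4→4.5]: (22.90+20.23)/2 × 0.5 = 10.7825
  [4.5→6]: (20.23+13.92)/2 × 1.5 = 25.6125
  [6→8]: (13.92+8.46)/2 × 2 = 22.38
  Sum = 176.01 mg/L·hr
k_e = ln2 / t½ = 0.693147 / 2.78 = 0.2493 hr^-1
Extrapolated tail: C_last / k_e = 8.46 / 0.2493 = 33.935
AUC_0→∞ = 176.01 + 33.935 = 209.945 mg/L·hr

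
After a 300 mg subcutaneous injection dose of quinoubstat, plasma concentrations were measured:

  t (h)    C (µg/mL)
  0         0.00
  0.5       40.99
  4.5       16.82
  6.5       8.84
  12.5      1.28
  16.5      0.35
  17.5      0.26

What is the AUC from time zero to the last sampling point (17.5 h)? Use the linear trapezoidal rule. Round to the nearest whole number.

AUC = 185 µg/mL·h

Trapezoidal AUC_0→17.5:
  [0→0.5]: (0.00+40.99)/2 × 0.5 = 10.2475
  [0.5→4.5]: (40.99+16.82)/2 × 4 = 115.62
  [4.5→6.5]: (16.82+8.84)/2 × 2 = 25.66
  [6.5→12.5]: (8.84+1.28)/2 × 6 = 30.36
  [12.5→16.5]: (1.28+0.35)/2 × 4 = 3.26
  [16.5→17.5]: (0.35+0.26)/2 × 1 = 0.305
  Sum = 185.4525 µg/mL·h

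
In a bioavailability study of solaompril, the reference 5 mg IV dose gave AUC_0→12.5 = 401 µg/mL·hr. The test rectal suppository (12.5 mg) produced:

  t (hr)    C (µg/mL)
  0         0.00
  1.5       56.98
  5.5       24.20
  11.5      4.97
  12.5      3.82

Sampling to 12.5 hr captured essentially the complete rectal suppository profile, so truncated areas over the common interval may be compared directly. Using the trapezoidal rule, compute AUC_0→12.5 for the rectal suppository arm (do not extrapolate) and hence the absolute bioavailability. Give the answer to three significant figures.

Trapezoidal AUC_0→12.5 (rectal suppository):
  [0→1.5]: (0.00+56.98)/2 × 1.5 = 42.735
  [1.5→5.5]: (56.98+24.20)/2 × 4 = 162.36
  [5.5→11.5]: (24.20+4.97)/2 × 6 = 87.51
  [11.5→12.5]: (4.97+3.82)/2 × 1 = 4.395
  Sum = 297.0 µg/mL·hr
F = (AUC_ev/D_ev)/(AUC_iv/D_iv) = (297.0/12.5)/(401/5) = 23.76/80.2 = 0.2963

F = 0.296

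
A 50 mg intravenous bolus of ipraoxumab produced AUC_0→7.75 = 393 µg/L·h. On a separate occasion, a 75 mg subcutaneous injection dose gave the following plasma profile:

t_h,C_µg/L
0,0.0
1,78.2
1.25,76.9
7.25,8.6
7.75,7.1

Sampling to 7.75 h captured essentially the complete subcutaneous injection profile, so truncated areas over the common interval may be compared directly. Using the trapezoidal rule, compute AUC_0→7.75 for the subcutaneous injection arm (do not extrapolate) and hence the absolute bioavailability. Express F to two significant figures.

Trapezoidal AUC_0→7.75 (subcutaneous injection):
  [0→1]: (0.0+78.2)/2 × 1 = 39.1
  [1→1.25]: (78.2+76.9)/2 × 0.25 = 19.3875
  [1.25→7.25]: (76.9+8.6)/2 × 6 = 256.5
  [7.25→7.75]: (8.6+7.1)/2 × 0.5 = 3.925
  Sum = 318.9125 µg/L·h
F = (AUC_ev/D_ev)/(AUC_iv/D_iv) = (318.9125/75)/(393/50) = 4.25217/7.86 = 0.5410

F = 0.54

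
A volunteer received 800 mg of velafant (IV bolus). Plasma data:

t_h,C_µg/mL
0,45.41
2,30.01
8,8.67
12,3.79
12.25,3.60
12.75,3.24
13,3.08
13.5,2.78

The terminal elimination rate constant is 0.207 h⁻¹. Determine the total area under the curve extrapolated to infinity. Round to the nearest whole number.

Trapezoidal AUC_0→13.5:
  [0→2]: (45.41+30.01)/2 × 2 = 75.42
  [2→8]: (30.01+8.67)/2 × 6 = 116.04
  [8→12]: (8.67+3.79)/2 × 4 = 24.92
  [12→12.25]: (3.79+3.60)/2 × 0.25 = 0.92375
  [12.25→12.75]: (3.60+3.24)/2 × 0.5 = 1.71
  [12.75→13]: (3.24+3.08)/2 × 0.25 = 0.79
  [13→13.5]: (3.08+2.78)/2 × 0.5 = 1.465
  Sum = 221.26875 µg/mL·h
Extrapolated tail: C_last / k_e = 2.78 / 0.207 = 13.430
AUC_0→∞ = 221.26875 + 13.430 = 234.69875 µg/mL·h

AUC = 235 µg/mL·h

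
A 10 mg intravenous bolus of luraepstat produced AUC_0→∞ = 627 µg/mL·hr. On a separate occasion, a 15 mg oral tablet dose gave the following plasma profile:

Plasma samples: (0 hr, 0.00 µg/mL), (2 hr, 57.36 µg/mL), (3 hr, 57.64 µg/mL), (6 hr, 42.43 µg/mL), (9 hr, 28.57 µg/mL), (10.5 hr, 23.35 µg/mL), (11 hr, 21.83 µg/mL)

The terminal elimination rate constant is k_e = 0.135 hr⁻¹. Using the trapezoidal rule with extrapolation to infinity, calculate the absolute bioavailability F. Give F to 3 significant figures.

F = 0.620

Trapezoidal AUC_0→11 (oral tablet):
  [0→2]: (0.00+57.36)/2 × 2 = 57.36
  [2→3]: (57.36+57.64)/2 × 1 = 57.5
  [3→6]: (57.64+42.43)/2 × 3 = 150.105
  [6→9]: (42.43+28.57)/2 × 3 = 106.5
  [9→10.5]: (28.57+23.35)/2 × 1.5 = 38.94
  [10.5→11]: (23.35+21.83)/2 × 0.5 = 11.295
  Sum = 421.7 µg/mL·hr
Tail: C_last/k_e = 21.83/0.135 = 161.704
AUC_0→∞ (oral tablet) = 421.7 + 161.704 = 583.404 µg/mL·hr
F = (AUC_ev/D_ev)/(AUC_iv/D_iv) = (583.404/15)/(627/10) = 38.8936/62.7 = 0.6203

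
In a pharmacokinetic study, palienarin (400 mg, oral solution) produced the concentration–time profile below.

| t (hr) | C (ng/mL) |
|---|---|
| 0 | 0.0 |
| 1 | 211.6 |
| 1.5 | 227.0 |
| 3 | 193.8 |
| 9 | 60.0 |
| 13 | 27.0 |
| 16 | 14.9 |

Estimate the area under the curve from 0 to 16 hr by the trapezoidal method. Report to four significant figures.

Trapezoidal AUC_0→16:
  [0→1]: (0.0+211.6)/2 × 1 = 105.8
  [1→1.5]: (211.6+227.0)/2 × 0.5 = 109.65
  [1.5→3]: (227.0+193.8)/2 × 1.5 = 315.6
  [3→9]: (193.8+60.0)/2 × 6 = 761.4
  [9→13]: (60.0+27.0)/2 × 4 = 174.0
  [13→16]: (27.0+14.9)/2 × 3 = 62.85
  Sum = 1529.3 ng/mL·hr

AUC = 1529 ng/mL·hr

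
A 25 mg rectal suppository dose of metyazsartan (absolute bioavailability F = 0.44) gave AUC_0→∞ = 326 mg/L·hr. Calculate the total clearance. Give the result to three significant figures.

CL = F × Dose / AUC_0→∞
   = 0.44 × 25 / 326 = 0.0337423 L/hr

CL = 0.0337 L/hr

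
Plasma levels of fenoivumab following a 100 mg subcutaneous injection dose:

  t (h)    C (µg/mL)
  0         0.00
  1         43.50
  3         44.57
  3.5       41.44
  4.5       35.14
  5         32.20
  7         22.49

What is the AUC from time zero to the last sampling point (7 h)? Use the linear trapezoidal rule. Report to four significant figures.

AUC = 241.1 µg/mL·h

Trapezoidal AUC_0→7:
  [0→1]: (0.00+43.50)/2 × 1 = 21.75
  [1→3]: (43.50+44.57)/2 × 2 = 88.07
  [3→3.5]: (44.57+41.44)/2 × 0.5 = 21.5025
  [3.5→4.5]: (41.44+35.14)/2 × 1 = 38.29
  [4.5→5]: (35.14+32.20)/2 × 0.5 = 16.835
  [5→7]: (32.20+22.49)/2 × 2 = 54.69
  Sum = 241.1375 µg/mL·h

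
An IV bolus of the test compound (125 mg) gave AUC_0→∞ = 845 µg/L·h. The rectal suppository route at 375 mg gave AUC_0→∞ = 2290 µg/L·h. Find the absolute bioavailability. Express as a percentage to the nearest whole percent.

F = 90%

F = (AUC_ev / D_ev) / (AUC_iv / D_iv)
  = (2290/375) / (845/125)
  = 6.10667 / 6.76 = 0.9034
  = 90.34%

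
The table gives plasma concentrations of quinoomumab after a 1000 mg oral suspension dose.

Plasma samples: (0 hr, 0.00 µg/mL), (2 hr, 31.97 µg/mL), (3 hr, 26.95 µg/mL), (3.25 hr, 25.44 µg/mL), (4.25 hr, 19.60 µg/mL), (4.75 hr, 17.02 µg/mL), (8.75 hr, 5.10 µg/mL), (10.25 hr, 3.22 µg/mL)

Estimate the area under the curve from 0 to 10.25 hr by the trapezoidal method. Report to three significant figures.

AUC = 150 µg/mL·hr

Trapezoidal AUC_0→10.25:
  [0→2]: (0.00+31.97)/2 × 2 = 31.97
  [2→3]: (31.97+26.95)/2 × 1 = 29.46
  [3→3.25]: (26.95+25.44)/2 × 0.25 = 6.54875
  [3.25→4.25]: (25.44+19.60)/2 × 1 = 22.52
  [4.25→4.75]: (19.60+17.02)/2 × 0.5 = 9.155
  [4.75→8.75]: (17.02+5.10)/2 × 4 = 44.24
  [8.75→10.25]: (5.10+3.22)/2 × 1.5 = 6.24
  Sum = 150.13375 µg/mL·hr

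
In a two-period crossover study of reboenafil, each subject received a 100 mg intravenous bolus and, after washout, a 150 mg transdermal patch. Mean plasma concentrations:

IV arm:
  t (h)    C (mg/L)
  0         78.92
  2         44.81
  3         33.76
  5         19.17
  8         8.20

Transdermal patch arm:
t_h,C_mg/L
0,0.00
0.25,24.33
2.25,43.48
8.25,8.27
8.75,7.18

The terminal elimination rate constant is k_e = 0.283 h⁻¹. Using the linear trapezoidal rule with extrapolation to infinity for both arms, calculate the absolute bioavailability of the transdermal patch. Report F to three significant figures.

F = 0.595

Trapezoidal AUC_0→8 (IV):
  [0→2]: (78.92+44.81)/2 × 2 = 123.73
  [2→3]: (44.81+33.76)/2 × 1 = 39.285
  [3→5]: (33.76+19.17)/2 × 2 = 52.93
  [5→8]: (19.17+8.20)/2 × 3 = 41.055
  Sum = 257.0 mg/L·h
IV tail: 8.20/0.283 = 28.975; AUC_iv,0→∞ = 257.0 + 28.975 = 285.975 mg/L·h
Trapezoidal AUC_0→8.75 (transdermal patch):
  [0→0.25]: (0.00+24.33)/2 × 0.25 = 3.04125
  [0.25→2.25]: (24.33+43.48)/2 × 2 = 67.81
  [2.25→8.25]: (43.48+8.27)/2 × 6 = 155.25
  [8.25→8.75]: (8.27+7.18)/2 × 0.5 = 3.8625
  Sum = 229.96375 mg/L·h
transdermal patch tail: 7.18/0.283 = 25.371; AUC_ev,0→∞ = 229.96375 + 25.371 = 255.33475 mg/L·h
F = (AUC_ev/D_ev)/(AUC_iv/D_iv) = (255.33475/150)/(285.975/100) = 1.70223/2.85975 = 0.5952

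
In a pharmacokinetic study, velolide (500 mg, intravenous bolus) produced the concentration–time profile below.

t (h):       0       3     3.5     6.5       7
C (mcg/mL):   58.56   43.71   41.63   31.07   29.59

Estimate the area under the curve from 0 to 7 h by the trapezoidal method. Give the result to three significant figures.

AUC = 299 mcg/mL·h

Trapezoidal AUC_0→7:
  [0→3]: (58.56+43.71)/2 × 3 = 153.405
  [3→3.5]: (43.71+41.63)/2 × 0.5 = 21.335
  [3.5→6.5]: (41.63+31.07)/2 × 3 = 109.05
  [6.5→7]: (31.07+29.59)/2 × 0.5 = 15.165
  Sum = 298.955 mcg/mL·h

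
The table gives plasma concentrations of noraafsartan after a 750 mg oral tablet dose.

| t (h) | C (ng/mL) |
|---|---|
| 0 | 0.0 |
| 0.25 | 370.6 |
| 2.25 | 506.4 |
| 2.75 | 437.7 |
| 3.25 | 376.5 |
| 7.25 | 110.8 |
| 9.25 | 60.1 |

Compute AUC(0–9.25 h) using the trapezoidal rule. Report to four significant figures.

AUC = 2508 ng/mL·h

Trapezoidal AUC_0→9.25:
  [0→0.25]: (0.0+370.6)/2 × 0.25 = 46.325
  [0.25→2.25]: (370.6+506.4)/2 × 2 = 877.0
  [2.25→2.75]: (506.4+437.7)/2 × 0.5 = 236.025
  [2.75→3.25]: (437.7+376.5)/2 × 0.5 = 203.55
  [3.25→7.25]: (376.5+110.8)/2 × 4 = 974.6
  [7.25→9.25]: (110.8+60.1)/2 × 2 = 170.9
  Sum = 2508.4 ng/mL·h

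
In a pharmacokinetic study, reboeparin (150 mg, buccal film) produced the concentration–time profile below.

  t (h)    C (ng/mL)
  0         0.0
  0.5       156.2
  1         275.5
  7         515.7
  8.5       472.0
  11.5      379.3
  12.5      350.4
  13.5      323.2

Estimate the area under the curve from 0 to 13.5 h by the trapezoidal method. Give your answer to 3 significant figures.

AUC = 5240 ng/mL·h

Trapezoidal AUC_0→13.5:
  [0→0.5]: (0.0+156.2)/2 × 0.5 = 39.05
  [0.5→1]: (156.2+275.5)/2 × 0.5 = 107.925
  [1→7]: (275.5+515.7)/2 × 6 = 2373.6
  [7→8.5]: (515.7+472.0)/2 × 1.5 = 740.775
  [8.5→11.5]: (472.0+379.3)/2 × 3 = 1276.95
  [11.5→12.5]: (379.3+350.4)/2 × 1 = 364.85
  [12.5→13.5]: (350.4+323.2)/2 × 1 = 336.8
  Sum = 5239.95 ng/mL·h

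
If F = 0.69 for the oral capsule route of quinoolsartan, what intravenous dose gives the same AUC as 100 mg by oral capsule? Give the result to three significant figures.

Systemic exposure from an extravascular dose = F × D_ev, so the equivalent IV dose is F × D_ev.
D_iv = F × D_ev = 0.69 × 100 = 69 mg

D_iv = 69.0 mg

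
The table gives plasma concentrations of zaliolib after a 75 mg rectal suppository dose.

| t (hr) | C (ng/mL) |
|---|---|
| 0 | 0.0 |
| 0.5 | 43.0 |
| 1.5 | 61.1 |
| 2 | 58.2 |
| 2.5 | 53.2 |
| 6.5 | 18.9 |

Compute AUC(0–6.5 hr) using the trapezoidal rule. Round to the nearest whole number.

AUC = 265 ng/mL·hr

Trapezoidal AUC_0→6.5:
  [0→0.5]: (0.0+43.0)/2 × 0.5 = 10.75
  [0.5→1.5]: (43.0+61.1)/2 × 1 = 52.05
  [1.5→2]: (61.1+58.2)/2 × 0.5 = 29.825
  [2→2.5]: (58.2+53.2)/2 × 0.5 = 27.85
  [2.5→6.5]: (53.2+18.9)/2 × 4 = 144.2
  Sum = 264.675 ng/mL·hr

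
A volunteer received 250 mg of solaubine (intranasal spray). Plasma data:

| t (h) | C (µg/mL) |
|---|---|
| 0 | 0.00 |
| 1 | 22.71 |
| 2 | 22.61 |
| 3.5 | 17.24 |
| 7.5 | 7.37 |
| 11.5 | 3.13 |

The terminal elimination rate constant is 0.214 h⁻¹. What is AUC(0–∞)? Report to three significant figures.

AUC = 149 µg/mL·h

Trapezoidal AUC_0→11.5:
  [0→1]: (0.00+22.71)/2 × 1 = 11.355
  [1→2]: (22.71+22.61)/2 × 1 = 22.66
  [2→3.5]: (22.61+17.24)/2 × 1.5 = 29.8875
  [3.5→7.5]: (17.24+7.37)/2 × 4 = 49.22
  [7.5→11.5]: (7.37+3.13)/2 × 4 = 21.0
  Sum = 134.1225 µg/mL·h
Extrapolated tail: C_last / k_e = 3.13 / 0.214 = 14.626
AUC_0→∞ = 134.1225 + 14.626 = 148.7485 µg/mL·h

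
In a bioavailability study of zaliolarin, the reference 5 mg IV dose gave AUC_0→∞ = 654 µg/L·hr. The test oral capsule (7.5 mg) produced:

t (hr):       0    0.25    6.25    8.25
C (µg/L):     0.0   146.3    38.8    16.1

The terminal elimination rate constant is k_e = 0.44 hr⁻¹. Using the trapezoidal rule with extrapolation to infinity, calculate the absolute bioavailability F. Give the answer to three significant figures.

F = 0.678

Trapezoidal AUC_0→8.25 (oral capsule):
  [0→0.25]: (0.0+146.3)/2 × 0.25 = 18.2875
  [0.25→6.25]: (146.3+38.8)/2 × 6 = 555.3
  [6.25→8.25]: (38.8+16.1)/2 × 2 = 54.9
  Sum = 628.4875 µg/L·hr
Tail: C_last/k_e = 16.1/0.44 = 36.591
AUC_0→∞ (oral capsule) = 628.4875 + 36.591 = 665.0785 µg/L·hr
F = (AUC_ev/D_ev)/(AUC_iv/D_iv) = (665.0785/7.5)/(654/5) = 88.6771/130.8 = 0.6780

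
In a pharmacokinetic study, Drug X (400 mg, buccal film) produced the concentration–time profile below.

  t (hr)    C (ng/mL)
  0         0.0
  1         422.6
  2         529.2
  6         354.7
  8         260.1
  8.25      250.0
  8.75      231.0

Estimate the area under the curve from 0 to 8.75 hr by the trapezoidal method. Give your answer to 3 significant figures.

AUC = 3250 ng/mL·hr

Trapezoidal AUC_0→8.75:
  [0→1]: (0.0+422.6)/2 × 1 = 211.3
  [1→2]: (422.6+529.2)/2 × 1 = 475.9
  [2→6]: (529.2+354.7)/2 × 4 = 1767.8
  [6→8]: (354.7+260.1)/2 × 2 = 614.8
  [8→8.25]: (260.1+250.0)/2 × 0.25 = 63.7625
  [8.25→8.75]: (250.0+231.0)/2 × 0.5 = 120.25
  Sum = 3253.8125 ng/mL·hr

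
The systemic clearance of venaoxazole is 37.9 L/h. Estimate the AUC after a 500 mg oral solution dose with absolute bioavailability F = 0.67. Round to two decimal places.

AUC = 8.84 mg/L·h

AUC_0→∞ = F × Dose / CL
        = 0.67 × 500 / 37.9 = 8.83905 mg/L·h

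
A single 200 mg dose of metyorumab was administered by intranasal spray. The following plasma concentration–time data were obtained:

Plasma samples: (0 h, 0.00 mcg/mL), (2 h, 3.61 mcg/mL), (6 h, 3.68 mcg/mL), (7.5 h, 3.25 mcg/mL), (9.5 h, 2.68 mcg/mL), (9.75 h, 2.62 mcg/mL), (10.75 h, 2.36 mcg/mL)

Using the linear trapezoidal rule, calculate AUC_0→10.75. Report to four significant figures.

AUC = 32.47 mcg/mL·h

Trapezoidal AUC_0→10.75:
  [0→2]: (0.00+3.61)/2 × 2 = 3.61
  [2→6]: (3.61+3.68)/2 × 4 = 14.58
  [6→7.5]: (3.68+3.25)/2 × 1.5 = 5.1975
  [7.5→9.5]: (3.25+2.68)/2 × 2 = 5.93
  [9.5→9.75]: (2.68+2.62)/2 × 0.25 = 0.6625
  [9.75→10.75]: (2.62+2.36)/2 × 1 = 2.49
  Sum = 32.47 mcg/mL·h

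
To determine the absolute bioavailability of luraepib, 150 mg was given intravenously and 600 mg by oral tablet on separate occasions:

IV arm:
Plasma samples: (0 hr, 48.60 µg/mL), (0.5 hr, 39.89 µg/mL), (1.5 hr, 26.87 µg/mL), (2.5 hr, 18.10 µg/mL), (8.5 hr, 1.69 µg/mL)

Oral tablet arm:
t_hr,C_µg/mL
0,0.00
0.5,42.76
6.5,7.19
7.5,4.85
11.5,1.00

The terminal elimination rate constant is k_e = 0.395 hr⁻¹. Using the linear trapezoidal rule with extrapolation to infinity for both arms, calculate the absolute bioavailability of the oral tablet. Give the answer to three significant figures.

Trapezoidal AUC_0→8.5 (IV):
  [0→0.5]: (48.60+39.89)/2 × 0.5 = 22.1225
  [0.5→1.5]: (39.89+26.87)/2 × 1 = 33.38
  [1.5→2.5]: (26.87+18.10)/2 × 1 = 22.485
  [2.5→8.5]: (18.10+1.69)/2 × 6 = 59.37
  Sum = 137.3575 µg/mL·hr
IV tail: 1.69/0.395 = 4.278; AUC_iv,0→∞ = 137.3575 + 4.278 = 141.6355 µg/mL·hr
Trapezoidal AUC_0→11.5 (oral tablet):
  [0→0.5]: (0.00+42.76)/2 × 0.5 = 10.69
  [0.5→6.5]: (42.76+7.19)/2 × 6 = 149.85
  [6.5→7.5]: (7.19+4.85)/2 × 1 = 6.02
  [7.5→11.5]: (4.85+1.00)/2 × 4 = 11.7
  Sum = 178.26 µg/mL·hr
oral tablet tail: 1.00/0.395 = 2.532; AUC_ev,0→∞ = 178.26 + 2.532 = 180.792 µg/mL·hr
F = (AUC_ev/D_ev)/(AUC_iv/D_iv) = (180.792/600)/(141.6355/150) = 0.30132/0.944237 = 0.3191

F = 0.319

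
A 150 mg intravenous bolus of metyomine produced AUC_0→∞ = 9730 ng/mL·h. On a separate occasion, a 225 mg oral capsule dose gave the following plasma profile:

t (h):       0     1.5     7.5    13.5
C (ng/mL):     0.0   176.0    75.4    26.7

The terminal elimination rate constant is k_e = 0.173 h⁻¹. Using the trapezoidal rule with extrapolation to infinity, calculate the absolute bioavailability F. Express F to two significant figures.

Trapezoidal AUC_0→13.5 (oral capsule):
  [0→1.5]: (0.0+176.0)/2 × 1.5 = 132.0
  [1.5→7.5]: (176.0+75.4)/2 × 6 = 754.2
  [7.5→13.5]: (75.4+26.7)/2 × 6 = 306.3
  Sum = 1192.5 ng/mL·h
Tail: C_last/k_e = 26.7/0.173 = 154.335
AUC_0→∞ (oral capsule) = 1192.5 + 154.335 = 1346.835 ng/mL·h
F = (AUC_ev/D_ev)/(AUC_iv/D_iv) = (1346.835/225)/(9730/150) = 5.98593/64.8667 = 0.0923

F = 0.092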